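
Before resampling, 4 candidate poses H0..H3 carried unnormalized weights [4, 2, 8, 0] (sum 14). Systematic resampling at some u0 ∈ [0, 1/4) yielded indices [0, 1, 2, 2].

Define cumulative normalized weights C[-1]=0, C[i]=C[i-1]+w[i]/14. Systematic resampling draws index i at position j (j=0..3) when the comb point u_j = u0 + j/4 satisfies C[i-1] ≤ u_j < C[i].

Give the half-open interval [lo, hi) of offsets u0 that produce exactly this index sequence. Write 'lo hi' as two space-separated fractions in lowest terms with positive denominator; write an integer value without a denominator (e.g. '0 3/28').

C = [2/7, 3/7, 1, 1]
j=0 picked index 0: u0 ∈ [0, 2/7)
j=1 picked index 1: u0 ∈ [1/28, 5/28)
j=2 picked index 2: u0 ∈ [-1/14, 1/2)
j=3 picked index 2: u0 ∈ [-9/28, 1/4)
intersection: [1/28, 5/28)

1/28 5/28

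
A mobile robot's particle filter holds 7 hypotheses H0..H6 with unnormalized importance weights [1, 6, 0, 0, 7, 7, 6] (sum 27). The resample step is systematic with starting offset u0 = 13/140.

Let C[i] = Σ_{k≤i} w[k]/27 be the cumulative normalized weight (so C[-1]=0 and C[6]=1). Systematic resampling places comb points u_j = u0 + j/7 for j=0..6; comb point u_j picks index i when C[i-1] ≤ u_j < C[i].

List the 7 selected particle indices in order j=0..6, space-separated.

C = [1/27, 7/27, 7/27, 7/27, 14/27, 7/9, 1]
j=0: u_0=13/140 ∈ [1/27, 7/27) → index 1
j=1: u_1=33/140 ∈ [1/27, 7/27) → index 1
j=2: u_2=53/140 ∈ [7/27, 14/27) → index 4
j=3: u_3=73/140 ∈ [14/27, 7/9) → index 5
j=4: u_4=93/140 ∈ [14/27, 7/9) → index 5
j=5: u_5=113/140 ∈ [7/9, 1) → index 6
j=6: u_6=19/20 ∈ [7/9, 1) → index 6

1 1 4 5 5 6 6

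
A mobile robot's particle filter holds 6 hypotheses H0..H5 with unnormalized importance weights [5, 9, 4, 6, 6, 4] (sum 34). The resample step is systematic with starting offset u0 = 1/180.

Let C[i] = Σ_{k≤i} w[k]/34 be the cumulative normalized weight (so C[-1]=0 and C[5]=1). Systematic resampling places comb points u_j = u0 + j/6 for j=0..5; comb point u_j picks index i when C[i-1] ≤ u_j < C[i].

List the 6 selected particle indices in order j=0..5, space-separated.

0 1 1 2 3 4

C = [5/34, 7/17, 9/17, 12/17, 15/17, 1]
j=0: u_0=1/180 ∈ [0, 5/34) → index 0
j=1: u_1=31/180 ∈ [5/34, 7/17) → index 1
j=2: u_2=61/180 ∈ [5/34, 7/17) → index 1
j=3: u_3=91/180 ∈ [7/17, 9/17) → index 2
j=4: u_4=121/180 ∈ [9/17, 12/17) → index 3
j=5: u_5=151/180 ∈ [12/17, 15/17) → index 4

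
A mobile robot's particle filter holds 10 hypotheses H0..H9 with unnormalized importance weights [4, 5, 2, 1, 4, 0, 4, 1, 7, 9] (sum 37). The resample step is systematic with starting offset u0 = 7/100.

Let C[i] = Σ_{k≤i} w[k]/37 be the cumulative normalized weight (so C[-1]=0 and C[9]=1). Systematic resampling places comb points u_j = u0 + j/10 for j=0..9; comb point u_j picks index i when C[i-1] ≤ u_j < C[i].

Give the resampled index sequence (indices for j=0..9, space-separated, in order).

C = [4/37, 9/37, 11/37, 12/37, 16/37, 16/37, 20/37, 21/37, 28/37, 1]
j=0: u_0=7/100 ∈ [0, 4/37) → index 0
j=1: u_1=17/100 ∈ [4/37, 9/37) → index 1
j=2: u_2=27/100 ∈ [9/37, 11/37) → index 2
j=3: u_3=37/100 ∈ [12/37, 16/37) → index 4
j=4: u_4=47/100 ∈ [16/37, 20/37) → index 6
j=5: u_5=57/100 ∈ [21/37, 28/37) → index 8
j=6: u_6=67/100 ∈ [21/37, 28/37) → index 8
j=7: u_7=77/100 ∈ [28/37, 1) → index 9
j=8: u_8=87/100 ∈ [28/37, 1) → index 9
j=9: u_9=97/100 ∈ [28/37, 1) → index 9

0 1 2 4 6 8 8 9 9 9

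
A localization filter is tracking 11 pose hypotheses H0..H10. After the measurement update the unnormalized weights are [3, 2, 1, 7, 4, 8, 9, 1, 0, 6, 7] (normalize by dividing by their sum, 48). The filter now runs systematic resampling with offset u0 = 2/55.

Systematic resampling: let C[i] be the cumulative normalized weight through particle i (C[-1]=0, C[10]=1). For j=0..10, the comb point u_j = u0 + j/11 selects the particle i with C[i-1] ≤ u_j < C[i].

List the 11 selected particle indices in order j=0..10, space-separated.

C = [1/16, 5/48, 1/8, 13/48, 17/48, 25/48, 17/24, 35/48, 35/48, 41/48, 1]
j=0: u_0=2/55 ∈ [0, 1/16) → index 0
j=1: u_1=7/55 ∈ [1/8, 13/48) → index 3
j=2: u_2=12/55 ∈ [1/8, 13/48) → index 3
j=3: u_3=17/55 ∈ [13/48, 17/48) → index 4
j=4: u_4=2/5 ∈ [17/48, 25/48) → index 5
j=5: u_5=27/55 ∈ [17/48, 25/48) → index 5
j=6: u_6=32/55 ∈ [25/48, 17/24) → index 6
j=7: u_7=37/55 ∈ [25/48, 17/24) → index 6
j=8: u_8=42/55 ∈ [35/48, 41/48) → index 9
j=9: u_9=47/55 ∈ [41/48, 1) → index 10
j=10: u_10=52/55 ∈ [41/48, 1) → index 10

0 3 3 4 5 5 6 6 9 10 10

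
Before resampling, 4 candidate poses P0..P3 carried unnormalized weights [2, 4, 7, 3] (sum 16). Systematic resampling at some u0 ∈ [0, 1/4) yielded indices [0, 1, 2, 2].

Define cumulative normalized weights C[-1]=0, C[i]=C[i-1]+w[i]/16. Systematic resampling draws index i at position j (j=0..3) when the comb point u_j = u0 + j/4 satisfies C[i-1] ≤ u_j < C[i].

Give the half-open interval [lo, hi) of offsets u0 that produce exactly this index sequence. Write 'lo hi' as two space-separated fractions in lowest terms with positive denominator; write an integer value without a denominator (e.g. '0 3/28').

0 1/16

C = [1/8, 3/8, 13/16, 1]
j=0 picked index 0: u0 ∈ [0, 1/8)
j=1 picked index 1: u0 ∈ [-1/8, 1/8)
j=2 picked index 2: u0 ∈ [-1/8, 5/16)
j=3 picked index 2: u0 ∈ [-3/8, 1/16)
intersection: [0, 1/16)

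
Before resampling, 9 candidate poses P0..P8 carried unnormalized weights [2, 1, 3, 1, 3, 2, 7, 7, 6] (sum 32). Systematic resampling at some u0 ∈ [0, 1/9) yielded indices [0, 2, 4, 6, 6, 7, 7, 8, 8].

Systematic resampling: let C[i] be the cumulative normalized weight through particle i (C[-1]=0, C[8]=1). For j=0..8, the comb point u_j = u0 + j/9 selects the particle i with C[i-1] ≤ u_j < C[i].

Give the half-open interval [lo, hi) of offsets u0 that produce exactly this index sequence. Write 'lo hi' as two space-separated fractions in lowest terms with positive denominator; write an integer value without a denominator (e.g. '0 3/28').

C = [1/16, 3/32, 3/16, 7/32, 5/16, 3/8, 19/32, 13/16, 1]
j=0 picked index 0: u0 ∈ [0, 1/16)
j=1 picked index 2: u0 ∈ [-5/288, 11/144)
j=2 picked index 4: u0 ∈ [-1/288, 13/144)
j=3 picked index 6: u0 ∈ [1/24, 25/96)
j=4 picked index 6: u0 ∈ [-5/72, 43/288)
j=5 picked index 7: u0 ∈ [11/288, 37/144)
j=6 picked index 7: u0 ∈ [-7/96, 7/48)
j=7 picked index 8: u0 ∈ [5/144, 2/9)
j=8 picked index 8: u0 ∈ [-11/144, 1/9)
intersection: [1/24, 1/16)

1/24 1/16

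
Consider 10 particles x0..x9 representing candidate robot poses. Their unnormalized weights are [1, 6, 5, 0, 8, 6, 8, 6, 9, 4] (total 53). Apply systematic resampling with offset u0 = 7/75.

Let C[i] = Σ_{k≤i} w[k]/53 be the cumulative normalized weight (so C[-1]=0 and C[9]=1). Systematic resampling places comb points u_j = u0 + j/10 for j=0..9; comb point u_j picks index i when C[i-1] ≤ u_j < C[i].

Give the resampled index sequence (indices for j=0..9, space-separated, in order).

C = [1/53, 7/53, 12/53, 12/53, 20/53, 26/53, 34/53, 40/53, 49/53, 1]
j=0: u_0=7/75 ∈ [1/53, 7/53) → index 1
j=1: u_1=29/150 ∈ [7/53, 12/53) → index 2
j=2: u_2=22/75 ∈ [12/53, 20/53) → index 4
j=3: u_3=59/150 ∈ [20/53, 26/53) → index 5
j=4: u_4=37/75 ∈ [26/53, 34/53) → index 6
j=5: u_5=89/150 ∈ [26/53, 34/53) → index 6
j=6: u_6=52/75 ∈ [34/53, 40/53) → index 7
j=7: u_7=119/150 ∈ [40/53, 49/53) → index 8
j=8: u_8=67/75 ∈ [40/53, 49/53) → index 8
j=9: u_9=149/150 ∈ [49/53, 1) → index 9

1 2 4 5 6 6 7 8 8 9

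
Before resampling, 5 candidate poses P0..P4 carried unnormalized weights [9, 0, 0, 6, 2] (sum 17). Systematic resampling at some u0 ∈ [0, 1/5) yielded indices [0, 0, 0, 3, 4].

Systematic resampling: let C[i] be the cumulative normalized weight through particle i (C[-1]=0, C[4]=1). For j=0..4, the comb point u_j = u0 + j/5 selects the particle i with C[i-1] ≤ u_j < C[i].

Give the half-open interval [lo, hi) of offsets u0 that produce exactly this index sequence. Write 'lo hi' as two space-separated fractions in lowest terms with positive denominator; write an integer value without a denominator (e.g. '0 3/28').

C = [9/17, 9/17, 9/17, 15/17, 1]
j=0 picked index 0: u0 ∈ [0, 9/17)
j=1 picked index 0: u0 ∈ [-1/5, 28/85)
j=2 picked index 0: u0 ∈ [-2/5, 11/85)
j=3 picked index 3: u0 ∈ [-6/85, 24/85)
j=4 picked index 4: u0 ∈ [7/85, 1/5)
intersection: [7/85, 11/85)

7/85 11/85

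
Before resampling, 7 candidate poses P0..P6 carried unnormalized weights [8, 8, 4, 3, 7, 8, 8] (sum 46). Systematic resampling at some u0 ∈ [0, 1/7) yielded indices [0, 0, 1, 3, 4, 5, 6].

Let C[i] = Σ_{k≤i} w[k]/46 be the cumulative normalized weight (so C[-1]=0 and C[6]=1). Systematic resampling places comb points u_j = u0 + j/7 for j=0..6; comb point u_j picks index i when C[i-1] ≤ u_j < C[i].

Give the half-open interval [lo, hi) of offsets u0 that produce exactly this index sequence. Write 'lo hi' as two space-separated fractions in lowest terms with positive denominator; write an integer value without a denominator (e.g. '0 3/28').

1/161 5/161

C = [4/23, 8/23, 10/23, 1/2, 15/23, 19/23, 1]
j=0 picked index 0: u0 ∈ [0, 4/23)
j=1 picked index 0: u0 ∈ [-1/7, 5/161)
j=2 picked index 1: u0 ∈ [-18/161, 10/161)
j=3 picked index 3: u0 ∈ [1/161, 1/14)
j=4 picked index 4: u0 ∈ [-1/14, 13/161)
j=5 picked index 5: u0 ∈ [-10/161, 18/161)
j=6 picked index 6: u0 ∈ [-5/161, 1/7)
intersection: [1/161, 5/161)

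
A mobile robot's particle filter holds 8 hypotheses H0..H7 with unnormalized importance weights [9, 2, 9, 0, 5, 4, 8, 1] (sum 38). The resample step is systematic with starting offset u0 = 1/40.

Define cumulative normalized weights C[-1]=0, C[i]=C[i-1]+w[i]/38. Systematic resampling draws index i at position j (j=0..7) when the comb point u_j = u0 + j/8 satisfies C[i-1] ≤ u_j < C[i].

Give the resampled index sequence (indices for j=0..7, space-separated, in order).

0 0 1 2 2 4 6 6

C = [9/38, 11/38, 10/19, 10/19, 25/38, 29/38, 37/38, 1]
j=0: u_0=1/40 ∈ [0, 9/38) → index 0
j=1: u_1=3/20 ∈ [0, 9/38) → index 0
j=2: u_2=11/40 ∈ [9/38, 11/38) → index 1
j=3: u_3=2/5 ∈ [11/38, 10/19) → index 2
j=4: u_4=21/40 ∈ [11/38, 10/19) → index 2
j=5: u_5=13/20 ∈ [10/19, 25/38) → index 4
j=6: u_6=31/40 ∈ [29/38, 37/38) → index 6
j=7: u_7=9/10 ∈ [29/38, 37/38) → index 6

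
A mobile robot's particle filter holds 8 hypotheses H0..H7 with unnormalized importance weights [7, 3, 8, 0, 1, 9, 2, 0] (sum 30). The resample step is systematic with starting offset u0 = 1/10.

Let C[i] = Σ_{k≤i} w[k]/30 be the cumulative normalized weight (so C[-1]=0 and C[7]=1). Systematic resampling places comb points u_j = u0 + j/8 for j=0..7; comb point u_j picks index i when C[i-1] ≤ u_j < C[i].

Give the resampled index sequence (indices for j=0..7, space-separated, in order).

C = [7/30, 1/3, 3/5, 3/5, 19/30, 14/15, 1, 1]
j=0: u_0=1/10 ∈ [0, 7/30) → index 0
j=1: u_1=9/40 ∈ [0, 7/30) → index 0
j=2: u_2=7/20 ∈ [1/3, 3/5) → index 2
j=3: u_3=19/40 ∈ [1/3, 3/5) → index 2
j=4: u_4=3/5 ∈ [3/5, 19/30) → index 4
j=5: u_5=29/40 ∈ [19/30, 14/15) → index 5
j=6: u_6=17/20 ∈ [19/30, 14/15) → index 5
j=7: u_7=39/40 ∈ [14/15, 1) → index 6

0 0 2 2 4 5 5 6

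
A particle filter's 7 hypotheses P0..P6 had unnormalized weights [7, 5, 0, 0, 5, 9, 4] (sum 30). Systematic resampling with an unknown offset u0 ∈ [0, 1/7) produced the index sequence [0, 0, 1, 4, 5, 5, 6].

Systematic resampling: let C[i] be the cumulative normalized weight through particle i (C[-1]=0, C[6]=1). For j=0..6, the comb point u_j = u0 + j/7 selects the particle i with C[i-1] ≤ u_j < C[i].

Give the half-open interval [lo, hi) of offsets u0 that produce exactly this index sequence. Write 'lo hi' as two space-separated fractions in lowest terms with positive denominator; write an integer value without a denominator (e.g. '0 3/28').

1/105 19/210

C = [7/30, 2/5, 2/5, 2/5, 17/30, 13/15, 1]
j=0 picked index 0: u0 ∈ [0, 7/30)
j=1 picked index 0: u0 ∈ [-1/7, 19/210)
j=2 picked index 1: u0 ∈ [-11/210, 4/35)
j=3 picked index 4: u0 ∈ [-1/35, 29/210)
j=4 picked index 5: u0 ∈ [-1/210, 31/105)
j=5 picked index 5: u0 ∈ [-31/210, 16/105)
j=6 picked index 6: u0 ∈ [1/105, 1/7)
intersection: [1/105, 19/210)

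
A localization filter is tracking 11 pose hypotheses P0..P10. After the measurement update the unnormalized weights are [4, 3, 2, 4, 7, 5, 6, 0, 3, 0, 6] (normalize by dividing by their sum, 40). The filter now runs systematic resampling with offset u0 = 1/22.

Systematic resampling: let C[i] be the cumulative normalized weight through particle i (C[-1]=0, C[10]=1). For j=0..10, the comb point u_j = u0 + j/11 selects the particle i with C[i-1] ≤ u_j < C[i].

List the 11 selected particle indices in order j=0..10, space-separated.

C = [1/10, 7/40, 9/40, 13/40, 1/2, 5/8, 31/40, 31/40, 17/20, 17/20, 1]
j=0: u_0=1/22 ∈ [0, 1/10) → index 0
j=1: u_1=3/22 ∈ [1/10, 7/40) → index 1
j=2: u_2=5/22 ∈ [9/40, 13/40) → index 3
j=3: u_3=7/22 ∈ [9/40, 13/40) → index 3
j=4: u_4=9/22 ∈ [13/40, 1/2) → index 4
j=5: u_5=1/2 ∈ [1/2, 5/8) → index 5
j=6: u_6=13/22 ∈ [1/2, 5/8) → index 5
j=7: u_7=15/22 ∈ [5/8, 31/40) → index 6
j=8: u_8=17/22 ∈ [5/8, 31/40) → index 6
j=9: u_9=19/22 ∈ [17/20, 1) → index 10
j=10: u_10=21/22 ∈ [17/20, 1) → index 10

0 1 3 3 4 5 5 6 6 10 10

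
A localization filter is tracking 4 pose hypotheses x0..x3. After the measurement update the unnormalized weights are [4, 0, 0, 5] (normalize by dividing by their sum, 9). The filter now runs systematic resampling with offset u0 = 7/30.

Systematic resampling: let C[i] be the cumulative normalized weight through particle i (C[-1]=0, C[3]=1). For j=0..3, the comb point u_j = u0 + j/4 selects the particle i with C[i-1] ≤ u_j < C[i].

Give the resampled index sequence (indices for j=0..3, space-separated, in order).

0 3 3 3

C = [4/9, 4/9, 4/9, 1]
j=0: u_0=7/30 ∈ [0, 4/9) → index 0
j=1: u_1=29/60 ∈ [4/9, 1) → index 3
j=2: u_2=11/15 ∈ [4/9, 1) → index 3
j=3: u_3=59/60 ∈ [4/9, 1) → index 3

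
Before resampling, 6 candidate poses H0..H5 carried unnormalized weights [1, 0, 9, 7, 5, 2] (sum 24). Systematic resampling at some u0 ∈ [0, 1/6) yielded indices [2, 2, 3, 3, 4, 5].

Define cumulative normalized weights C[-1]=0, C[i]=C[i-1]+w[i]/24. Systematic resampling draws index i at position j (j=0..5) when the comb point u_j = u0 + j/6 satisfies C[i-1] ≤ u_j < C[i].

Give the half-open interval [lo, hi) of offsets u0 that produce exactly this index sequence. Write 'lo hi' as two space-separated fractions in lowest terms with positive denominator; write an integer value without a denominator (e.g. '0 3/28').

C = [1/24, 1/24, 5/12, 17/24, 11/12, 1]
j=0 picked index 2: u0 ∈ [1/24, 5/12)
j=1 picked index 2: u0 ∈ [-1/8, 1/4)
j=2 picked index 3: u0 ∈ [1/12, 3/8)
j=3 picked index 3: u0 ∈ [-1/12, 5/24)
j=4 picked index 4: u0 ∈ [1/24, 1/4)
j=5 picked index 5: u0 ∈ [1/12, 1/6)
intersection: [1/12, 1/6)

1/12 1/6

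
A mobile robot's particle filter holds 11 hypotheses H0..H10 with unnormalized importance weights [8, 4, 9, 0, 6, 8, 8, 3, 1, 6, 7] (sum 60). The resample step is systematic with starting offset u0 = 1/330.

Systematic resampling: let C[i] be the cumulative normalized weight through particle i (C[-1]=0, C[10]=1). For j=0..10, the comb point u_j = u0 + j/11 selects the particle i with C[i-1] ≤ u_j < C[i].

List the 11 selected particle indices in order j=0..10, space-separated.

0 0 1 2 4 5 5 6 7 9 10

C = [2/15, 1/5, 7/20, 7/20, 9/20, 7/12, 43/60, 23/30, 47/60, 53/60, 1]
j=0: u_0=1/330 ∈ [0, 2/15) → index 0
j=1: u_1=31/330 ∈ [0, 2/15) → index 0
j=2: u_2=61/330 ∈ [2/15, 1/5) → index 1
j=3: u_3=91/330 ∈ [1/5, 7/20) → index 2
j=4: u_4=11/30 ∈ [7/20, 9/20) → index 4
j=5: u_5=151/330 ∈ [9/20, 7/12) → index 5
j=6: u_6=181/330 ∈ [9/20, 7/12) → index 5
j=7: u_7=211/330 ∈ [7/12, 43/60) → index 6
j=8: u_8=241/330 ∈ [43/60, 23/30) → index 7
j=9: u_9=271/330 ∈ [47/60, 53/60) → index 9
j=10: u_10=301/330 ∈ [53/60, 1) → index 10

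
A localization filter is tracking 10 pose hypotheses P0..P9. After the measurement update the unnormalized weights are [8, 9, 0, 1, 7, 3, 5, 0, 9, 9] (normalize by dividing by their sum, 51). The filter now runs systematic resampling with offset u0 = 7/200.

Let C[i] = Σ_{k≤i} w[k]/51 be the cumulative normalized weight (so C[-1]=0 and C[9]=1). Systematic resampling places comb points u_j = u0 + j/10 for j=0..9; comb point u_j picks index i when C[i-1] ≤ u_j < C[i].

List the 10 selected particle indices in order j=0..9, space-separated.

0 0 1 3 4 5 6 8 9 9

C = [8/51, 1/3, 1/3, 6/17, 25/51, 28/51, 11/17, 11/17, 14/17, 1]
j=0: u_0=7/200 ∈ [0, 8/51) → index 0
j=1: u_1=27/200 ∈ [0, 8/51) → index 0
j=2: u_2=47/200 ∈ [8/51, 1/3) → index 1
j=3: u_3=67/200 ∈ [1/3, 6/17) → index 3
j=4: u_4=87/200 ∈ [6/17, 25/51) → index 4
j=5: u_5=107/200 ∈ [25/51, 28/51) → index 5
j=6: u_6=127/200 ∈ [28/51, 11/17) → index 6
j=7: u_7=147/200 ∈ [11/17, 14/17) → index 8
j=8: u_8=167/200 ∈ [14/17, 1) → index 9
j=9: u_9=187/200 ∈ [14/17, 1) → index 9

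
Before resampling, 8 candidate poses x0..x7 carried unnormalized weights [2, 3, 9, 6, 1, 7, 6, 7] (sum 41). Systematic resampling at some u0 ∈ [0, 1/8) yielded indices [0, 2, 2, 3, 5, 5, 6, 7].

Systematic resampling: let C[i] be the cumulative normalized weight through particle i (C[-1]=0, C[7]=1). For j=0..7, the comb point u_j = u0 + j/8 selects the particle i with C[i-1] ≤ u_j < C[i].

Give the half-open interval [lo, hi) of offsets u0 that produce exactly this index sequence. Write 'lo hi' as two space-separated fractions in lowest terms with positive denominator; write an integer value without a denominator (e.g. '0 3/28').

1/82 2/41

C = [2/41, 5/41, 14/41, 20/41, 21/41, 28/41, 34/41, 1]
j=0 picked index 0: u0 ∈ [0, 2/41)
j=1 picked index 2: u0 ∈ [-1/328, 71/328)
j=2 picked index 2: u0 ∈ [-21/164, 15/164)
j=3 picked index 3: u0 ∈ [-11/328, 37/328)
j=4 picked index 5: u0 ∈ [1/82, 15/82)
j=5 picked index 5: u0 ∈ [-37/328, 19/328)
j=6 picked index 6: u0 ∈ [-11/164, 13/164)
j=7 picked index 7: u0 ∈ [-15/328, 1/8)
intersection: [1/82, 2/41)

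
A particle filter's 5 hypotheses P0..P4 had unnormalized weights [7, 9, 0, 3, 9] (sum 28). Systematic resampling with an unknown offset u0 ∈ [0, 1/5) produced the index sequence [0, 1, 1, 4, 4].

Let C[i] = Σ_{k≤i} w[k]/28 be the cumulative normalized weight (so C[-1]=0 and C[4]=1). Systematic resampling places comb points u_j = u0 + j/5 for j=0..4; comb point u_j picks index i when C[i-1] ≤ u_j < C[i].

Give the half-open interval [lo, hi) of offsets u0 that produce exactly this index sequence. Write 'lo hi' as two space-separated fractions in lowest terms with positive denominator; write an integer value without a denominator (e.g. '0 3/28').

C = [1/4, 4/7, 4/7, 19/28, 1]
j=0 picked index 0: u0 ∈ [0, 1/4)
j=1 picked index 1: u0 ∈ [1/20, 13/35)
j=2 picked index 1: u0 ∈ [-3/20, 6/35)
j=3 picked index 4: u0 ∈ [11/140, 2/5)
j=4 picked index 4: u0 ∈ [-17/140, 1/5)
intersection: [11/140, 6/35)

11/140 6/35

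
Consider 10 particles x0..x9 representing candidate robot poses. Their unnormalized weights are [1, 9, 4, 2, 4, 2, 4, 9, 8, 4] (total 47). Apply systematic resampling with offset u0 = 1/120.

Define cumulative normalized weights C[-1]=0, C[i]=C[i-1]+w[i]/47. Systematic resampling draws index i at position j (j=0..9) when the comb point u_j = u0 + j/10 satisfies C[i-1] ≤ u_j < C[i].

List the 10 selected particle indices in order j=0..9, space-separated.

0 1 1 3 4 6 7 7 8 8

C = [1/47, 10/47, 14/47, 16/47, 20/47, 22/47, 26/47, 35/47, 43/47, 1]
j=0: u_0=1/120 ∈ [0, 1/47) → index 0
j=1: u_1=13/120 ∈ [1/47, 10/47) → index 1
j=2: u_2=5/24 ∈ [1/47, 10/47) → index 1
j=3: u_3=37/120 ∈ [14/47, 16/47) → index 3
j=4: u_4=49/120 ∈ [16/47, 20/47) → index 4
j=5: u_5=61/120 ∈ [22/47, 26/47) → index 6
j=6: u_6=73/120 ∈ [26/47, 35/47) → index 7
j=7: u_7=17/24 ∈ [26/47, 35/47) → index 7
j=8: u_8=97/120 ∈ [35/47, 43/47) → index 8
j=9: u_9=109/120 ∈ [35/47, 43/47) → index 8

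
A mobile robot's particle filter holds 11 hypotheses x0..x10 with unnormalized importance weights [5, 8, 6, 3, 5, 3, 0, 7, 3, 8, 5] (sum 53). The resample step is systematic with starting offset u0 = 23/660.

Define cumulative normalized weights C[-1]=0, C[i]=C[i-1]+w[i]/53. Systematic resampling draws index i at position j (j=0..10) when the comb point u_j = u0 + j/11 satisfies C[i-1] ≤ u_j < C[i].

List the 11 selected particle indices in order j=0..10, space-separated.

0 1 1 2 3 4 7 7 9 9 10

C = [5/53, 13/53, 19/53, 22/53, 27/53, 30/53, 30/53, 37/53, 40/53, 48/53, 1]
j=0: u_0=23/660 ∈ [0, 5/53) → index 0
j=1: u_1=83/660 ∈ [5/53, 13/53) → index 1
j=2: u_2=13/60 ∈ [5/53, 13/53) → index 1
j=3: u_3=203/660 ∈ [13/53, 19/53) → index 2
j=4: u_4=263/660 ∈ [19/53, 22/53) → index 3
j=5: u_5=323/660 ∈ [22/53, 27/53) → index 4
j=6: u_6=383/660 ∈ [30/53, 37/53) → index 7
j=7: u_7=443/660 ∈ [30/53, 37/53) → index 7
j=8: u_8=503/660 ∈ [40/53, 48/53) → index 9
j=9: u_9=563/660 ∈ [40/53, 48/53) → index 9
j=10: u_10=623/660 ∈ [48/53, 1) → index 10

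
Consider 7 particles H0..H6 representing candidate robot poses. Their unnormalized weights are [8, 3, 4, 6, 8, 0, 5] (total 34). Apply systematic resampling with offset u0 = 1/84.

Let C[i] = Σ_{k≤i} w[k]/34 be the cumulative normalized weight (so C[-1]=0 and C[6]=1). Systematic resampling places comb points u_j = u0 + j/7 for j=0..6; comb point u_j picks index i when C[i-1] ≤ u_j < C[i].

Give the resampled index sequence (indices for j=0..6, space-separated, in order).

0 0 1 2 3 4 6

C = [4/17, 11/34, 15/34, 21/34, 29/34, 29/34, 1]
j=0: u_0=1/84 ∈ [0, 4/17) → index 0
j=1: u_1=13/84 ∈ [0, 4/17) → index 0
j=2: u_2=25/84 ∈ [4/17, 11/34) → index 1
j=3: u_3=37/84 ∈ [11/34, 15/34) → index 2
j=4: u_4=7/12 ∈ [15/34, 21/34) → index 3
j=5: u_5=61/84 ∈ [21/34, 29/34) → index 4
j=6: u_6=73/84 ∈ [29/34, 1) → index 6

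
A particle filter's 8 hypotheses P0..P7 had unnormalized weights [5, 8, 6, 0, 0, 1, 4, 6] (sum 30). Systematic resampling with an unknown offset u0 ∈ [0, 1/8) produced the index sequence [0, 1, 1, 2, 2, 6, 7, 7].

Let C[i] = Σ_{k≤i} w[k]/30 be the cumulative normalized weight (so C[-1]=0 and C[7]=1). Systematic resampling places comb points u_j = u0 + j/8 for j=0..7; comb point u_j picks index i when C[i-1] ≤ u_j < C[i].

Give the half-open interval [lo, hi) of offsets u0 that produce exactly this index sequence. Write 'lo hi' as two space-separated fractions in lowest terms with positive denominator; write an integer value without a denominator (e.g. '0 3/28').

7/120 1/8

C = [1/6, 13/30, 19/30, 19/30, 19/30, 2/3, 4/5, 1]
j=0 picked index 0: u0 ∈ [0, 1/6)
j=1 picked index 1: u0 ∈ [1/24, 37/120)
j=2 picked index 1: u0 ∈ [-1/12, 11/60)
j=3 picked index 2: u0 ∈ [7/120, 31/120)
j=4 picked index 2: u0 ∈ [-1/15, 2/15)
j=5 picked index 6: u0 ∈ [1/24, 7/40)
j=6 picked index 7: u0 ∈ [1/20, 1/4)
j=7 picked index 7: u0 ∈ [-3/40, 1/8)
intersection: [7/120, 1/8)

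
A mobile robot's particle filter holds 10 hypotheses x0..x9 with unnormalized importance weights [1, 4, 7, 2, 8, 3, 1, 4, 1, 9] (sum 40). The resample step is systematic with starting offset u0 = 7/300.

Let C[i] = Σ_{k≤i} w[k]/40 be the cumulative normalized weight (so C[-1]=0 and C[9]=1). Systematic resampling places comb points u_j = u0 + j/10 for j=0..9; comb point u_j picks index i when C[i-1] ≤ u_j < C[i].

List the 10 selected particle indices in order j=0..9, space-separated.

0 1 2 3 4 4 5 7 9 9

C = [1/40, 1/8, 3/10, 7/20, 11/20, 5/8, 13/20, 3/4, 31/40, 1]
j=0: u_0=7/300 ∈ [0, 1/40) → index 0
j=1: u_1=37/300 ∈ [1/40, 1/8) → index 1
j=2: u_2=67/300 ∈ [1/8, 3/10) → index 2
j=3: u_3=97/300 ∈ [3/10, 7/20) → index 3
j=4: u_4=127/300 ∈ [7/20, 11/20) → index 4
j=5: u_5=157/300 ∈ [7/20, 11/20) → index 4
j=6: u_6=187/300 ∈ [11/20, 5/8) → index 5
j=7: u_7=217/300 ∈ [13/20, 3/4) → index 7
j=8: u_8=247/300 ∈ [31/40, 1) → index 9
j=9: u_9=277/300 ∈ [31/40, 1) → index 9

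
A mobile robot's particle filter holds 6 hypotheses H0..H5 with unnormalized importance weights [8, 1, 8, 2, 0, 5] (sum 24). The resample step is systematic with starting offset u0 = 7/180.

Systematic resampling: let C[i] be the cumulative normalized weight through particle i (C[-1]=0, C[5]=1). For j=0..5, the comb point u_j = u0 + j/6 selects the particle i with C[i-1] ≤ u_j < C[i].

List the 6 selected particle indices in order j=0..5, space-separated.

0 0 1 2 2 5

C = [1/3, 3/8, 17/24, 19/24, 19/24, 1]
j=0: u_0=7/180 ∈ [0, 1/3) → index 0
j=1: u_1=37/180 ∈ [0, 1/3) → index 0
j=2: u_2=67/180 ∈ [1/3, 3/8) → index 1
j=3: u_3=97/180 ∈ [3/8, 17/24) → index 2
j=4: u_4=127/180 ∈ [3/8, 17/24) → index 2
j=5: u_5=157/180 ∈ [19/24, 1) → index 5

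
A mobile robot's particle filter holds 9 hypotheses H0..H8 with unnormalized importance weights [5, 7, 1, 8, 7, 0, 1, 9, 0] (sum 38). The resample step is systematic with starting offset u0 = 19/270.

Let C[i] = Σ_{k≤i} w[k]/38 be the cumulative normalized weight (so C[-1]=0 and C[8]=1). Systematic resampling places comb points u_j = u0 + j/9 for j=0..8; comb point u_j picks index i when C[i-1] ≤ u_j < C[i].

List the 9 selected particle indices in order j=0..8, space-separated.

0 1 1 3 3 4 6 7 7

C = [5/38, 6/19, 13/38, 21/38, 14/19, 14/19, 29/38, 1, 1]
j=0: u_0=19/270 ∈ [0, 5/38) → index 0
j=1: u_1=49/270 ∈ [5/38, 6/19) → index 1
j=2: u_2=79/270 ∈ [5/38, 6/19) → index 1
j=3: u_3=109/270 ∈ [13/38, 21/38) → index 3
j=4: u_4=139/270 ∈ [13/38, 21/38) → index 3
j=5: u_5=169/270 ∈ [21/38, 14/19) → index 4
j=6: u_6=199/270 ∈ [14/19, 29/38) → index 6
j=7: u_7=229/270 ∈ [29/38, 1) → index 7
j=8: u_8=259/270 ∈ [29/38, 1) → index 7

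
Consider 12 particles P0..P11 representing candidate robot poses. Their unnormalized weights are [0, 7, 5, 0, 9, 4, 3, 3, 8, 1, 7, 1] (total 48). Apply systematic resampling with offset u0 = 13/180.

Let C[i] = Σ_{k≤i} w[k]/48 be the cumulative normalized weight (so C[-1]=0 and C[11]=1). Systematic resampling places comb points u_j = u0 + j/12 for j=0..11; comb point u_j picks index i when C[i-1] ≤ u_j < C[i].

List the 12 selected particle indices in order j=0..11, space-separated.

1 2 2 4 4 5 6 8 8 9 10 11

C = [0, 7/48, 1/4, 1/4, 7/16, 25/48, 7/12, 31/48, 13/16, 5/6, 47/48, 1]
j=0: u_0=13/180 ∈ [0, 7/48) → index 1
j=1: u_1=7/45 ∈ [7/48, 1/4) → index 2
j=2: u_2=43/180 ∈ [7/48, 1/4) → index 2
j=3: u_3=29/90 ∈ [1/4, 7/16) → index 4
j=4: u_4=73/180 ∈ [1/4, 7/16) → index 4
j=5: u_5=22/45 ∈ [7/16, 25/48) → index 5
j=6: u_6=103/180 ∈ [25/48, 7/12) → index 6
j=7: u_7=59/90 ∈ [31/48, 13/16) → index 8
j=8: u_8=133/180 ∈ [31/48, 13/16) → index 8
j=9: u_9=37/45 ∈ [13/16, 5/6) → index 9
j=10: u_10=163/180 ∈ [5/6, 47/48) → index 10
j=11: u_11=89/90 ∈ [47/48, 1) → index 11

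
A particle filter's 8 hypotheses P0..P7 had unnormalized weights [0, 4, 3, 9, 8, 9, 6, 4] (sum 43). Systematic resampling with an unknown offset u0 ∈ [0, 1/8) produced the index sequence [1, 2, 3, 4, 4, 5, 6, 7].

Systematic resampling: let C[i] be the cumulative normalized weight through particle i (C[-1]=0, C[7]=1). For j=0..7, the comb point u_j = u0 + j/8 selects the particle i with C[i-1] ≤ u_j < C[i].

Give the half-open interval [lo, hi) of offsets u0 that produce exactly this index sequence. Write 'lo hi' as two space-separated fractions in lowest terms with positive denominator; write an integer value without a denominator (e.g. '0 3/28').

11/344 13/344

C = [0, 4/43, 7/43, 16/43, 24/43, 33/43, 39/43, 1]
j=0 picked index 1: u0 ∈ [0, 4/43)
j=1 picked index 2: u0 ∈ [-11/344, 13/344)
j=2 picked index 3: u0 ∈ [-15/172, 21/172)
j=3 picked index 4: u0 ∈ [-1/344, 63/344)
j=4 picked index 4: u0 ∈ [-11/86, 5/86)
j=5 picked index 5: u0 ∈ [-23/344, 49/344)
j=6 picked index 6: u0 ∈ [3/172, 27/172)
j=7 picked index 7: u0 ∈ [11/344, 1/8)
intersection: [11/344, 13/344)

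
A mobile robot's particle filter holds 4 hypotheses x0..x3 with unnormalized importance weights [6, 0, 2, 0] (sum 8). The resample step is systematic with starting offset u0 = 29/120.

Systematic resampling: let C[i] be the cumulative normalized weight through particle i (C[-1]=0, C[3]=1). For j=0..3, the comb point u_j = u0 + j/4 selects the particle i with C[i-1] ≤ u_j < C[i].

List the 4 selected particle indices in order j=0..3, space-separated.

0 0 0 2

C = [3/4, 3/4, 1, 1]
j=0: u_0=29/120 ∈ [0, 3/4) → index 0
j=1: u_1=59/120 ∈ [0, 3/4) → index 0
j=2: u_2=89/120 ∈ [0, 3/4) → index 0
j=3: u_3=119/120 ∈ [3/4, 1) → index 2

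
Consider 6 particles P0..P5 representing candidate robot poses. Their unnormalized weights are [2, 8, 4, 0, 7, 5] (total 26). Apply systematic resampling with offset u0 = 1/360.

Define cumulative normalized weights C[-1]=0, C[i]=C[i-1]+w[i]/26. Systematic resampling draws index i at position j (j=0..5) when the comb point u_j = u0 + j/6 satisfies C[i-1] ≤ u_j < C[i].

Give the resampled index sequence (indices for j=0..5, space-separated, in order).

0 1 1 2 4 5

C = [1/13, 5/13, 7/13, 7/13, 21/26, 1]
j=0: u_0=1/360 ∈ [0, 1/13) → index 0
j=1: u_1=61/360 ∈ [1/13, 5/13) → index 1
j=2: u_2=121/360 ∈ [1/13, 5/13) → index 1
j=3: u_3=181/360 ∈ [5/13, 7/13) → index 2
j=4: u_4=241/360 ∈ [7/13, 21/26) → index 4
j=5: u_5=301/360 ∈ [21/26, 1) → index 5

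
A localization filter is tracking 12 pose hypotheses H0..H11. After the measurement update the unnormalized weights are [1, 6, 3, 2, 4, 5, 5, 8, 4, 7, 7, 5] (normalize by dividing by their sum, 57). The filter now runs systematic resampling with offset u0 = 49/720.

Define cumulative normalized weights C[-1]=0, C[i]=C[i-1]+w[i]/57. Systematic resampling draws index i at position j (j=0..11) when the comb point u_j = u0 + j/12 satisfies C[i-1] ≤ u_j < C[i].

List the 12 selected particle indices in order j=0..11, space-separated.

1 2 4 5 6 7 7 8 9 10 10 11

C = [1/57, 7/57, 10/57, 4/19, 16/57, 7/19, 26/57, 34/57, 2/3, 15/19, 52/57, 1]
j=0: u_0=49/720 ∈ [1/57, 7/57) → index 1
j=1: u_1=109/720 ∈ [7/57, 10/57) → index 2
j=2: u_2=169/720 ∈ [4/19, 16/57) → index 4
j=3: u_3=229/720 ∈ [16/57, 7/19) → index 5
j=4: u_4=289/720 ∈ [7/19, 26/57) → index 6
j=5: u_5=349/720 ∈ [26/57, 34/57) → index 7
j=6: u_6=409/720 ∈ [26/57, 34/57) → index 7
j=7: u_7=469/720 ∈ [34/57, 2/3) → index 8
j=8: u_8=529/720 ∈ [2/3, 15/19) → index 9
j=9: u_9=589/720 ∈ [15/19, 52/57) → index 10
j=10: u_10=649/720 ∈ [15/19, 52/57) → index 10
j=11: u_11=709/720 ∈ [52/57, 1) → index 11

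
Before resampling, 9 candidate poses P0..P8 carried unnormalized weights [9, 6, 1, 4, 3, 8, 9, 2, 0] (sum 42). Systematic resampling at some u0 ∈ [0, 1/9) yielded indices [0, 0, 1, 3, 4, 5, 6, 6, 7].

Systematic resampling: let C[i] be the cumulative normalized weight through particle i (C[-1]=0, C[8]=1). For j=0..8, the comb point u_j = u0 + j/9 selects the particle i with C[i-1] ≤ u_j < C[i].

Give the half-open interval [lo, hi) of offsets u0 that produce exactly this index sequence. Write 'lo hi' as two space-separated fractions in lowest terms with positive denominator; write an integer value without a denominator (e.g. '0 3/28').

C = [3/14, 5/14, 8/21, 10/21, 23/42, 31/42, 20/21, 1, 1]
j=0 picked index 0: u0 ∈ [0, 3/14)
j=1 picked index 0: u0 ∈ [-1/9, 13/126)
j=2 picked index 1: u0 ∈ [-1/126, 17/126)
j=3 picked index 3: u0 ∈ [1/21, 1/7)
j=4 picked index 4: u0 ∈ [2/63, 13/126)
j=5 picked index 5: u0 ∈ [-1/126, 23/126)
j=6 picked index 6: u0 ∈ [1/14, 2/7)
j=7 picked index 6: u0 ∈ [-5/126, 11/63)
j=8 picked index 7: u0 ∈ [4/63, 1/9)
intersection: [1/14, 13/126)

1/14 13/126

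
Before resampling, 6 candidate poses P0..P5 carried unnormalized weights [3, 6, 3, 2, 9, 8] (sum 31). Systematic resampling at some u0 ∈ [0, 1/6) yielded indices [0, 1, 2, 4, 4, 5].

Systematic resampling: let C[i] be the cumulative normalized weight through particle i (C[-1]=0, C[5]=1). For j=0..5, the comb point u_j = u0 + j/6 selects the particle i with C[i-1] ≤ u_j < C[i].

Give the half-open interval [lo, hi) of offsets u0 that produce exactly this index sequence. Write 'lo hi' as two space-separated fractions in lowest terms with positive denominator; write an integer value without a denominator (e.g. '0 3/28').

C = [3/31, 9/31, 12/31, 14/31, 23/31, 1]
j=0 picked index 0: u0 ∈ [0, 3/31)
j=1 picked index 1: u0 ∈ [-13/186, 23/186)
j=2 picked index 2: u0 ∈ [-4/93, 5/93)
j=3 picked index 4: u0 ∈ [-3/62, 15/62)
j=4 picked index 4: u0 ∈ [-20/93, 7/93)
j=5 picked index 5: u0 ∈ [-17/186, 1/6)
intersection: [0, 5/93)

0 5/93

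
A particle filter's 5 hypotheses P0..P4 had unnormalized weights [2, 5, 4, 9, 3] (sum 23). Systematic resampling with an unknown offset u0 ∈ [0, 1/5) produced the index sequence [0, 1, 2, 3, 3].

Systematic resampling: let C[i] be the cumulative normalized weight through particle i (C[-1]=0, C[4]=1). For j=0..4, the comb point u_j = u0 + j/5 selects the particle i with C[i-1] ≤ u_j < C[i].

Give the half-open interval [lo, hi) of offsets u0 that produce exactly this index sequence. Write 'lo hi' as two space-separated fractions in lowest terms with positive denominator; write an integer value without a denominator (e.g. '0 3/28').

0 8/115

C = [2/23, 7/23, 11/23, 20/23, 1]
j=0 picked index 0: u0 ∈ [0, 2/23)
j=1 picked index 1: u0 ∈ [-13/115, 12/115)
j=2 picked index 2: u0 ∈ [-11/115, 9/115)
j=3 picked index 3: u0 ∈ [-14/115, 31/115)
j=4 picked index 3: u0 ∈ [-37/115, 8/115)
intersection: [0, 8/115)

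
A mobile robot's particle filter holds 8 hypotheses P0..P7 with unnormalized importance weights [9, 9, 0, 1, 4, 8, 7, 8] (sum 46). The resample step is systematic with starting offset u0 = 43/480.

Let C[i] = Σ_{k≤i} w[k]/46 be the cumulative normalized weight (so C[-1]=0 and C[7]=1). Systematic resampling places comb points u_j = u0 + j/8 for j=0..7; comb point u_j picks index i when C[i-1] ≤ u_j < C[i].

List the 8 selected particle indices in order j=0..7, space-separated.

0 1 1 4 5 6 7 7

C = [9/46, 9/23, 9/23, 19/46, 1/2, 31/46, 19/23, 1]
j=0: u_0=43/480 ∈ [0, 9/46) → index 0
j=1: u_1=103/480 ∈ [9/46, 9/23) → index 1
j=2: u_2=163/480 ∈ [9/46, 9/23) → index 1
j=3: u_3=223/480 ∈ [19/46, 1/2) → index 4
j=4: u_4=283/480 ∈ [1/2, 31/46) → index 5
j=5: u_5=343/480 ∈ [31/46, 19/23) → index 6
j=6: u_6=403/480 ∈ [19/23, 1) → index 7
j=7: u_7=463/480 ∈ [19/23, 1) → index 7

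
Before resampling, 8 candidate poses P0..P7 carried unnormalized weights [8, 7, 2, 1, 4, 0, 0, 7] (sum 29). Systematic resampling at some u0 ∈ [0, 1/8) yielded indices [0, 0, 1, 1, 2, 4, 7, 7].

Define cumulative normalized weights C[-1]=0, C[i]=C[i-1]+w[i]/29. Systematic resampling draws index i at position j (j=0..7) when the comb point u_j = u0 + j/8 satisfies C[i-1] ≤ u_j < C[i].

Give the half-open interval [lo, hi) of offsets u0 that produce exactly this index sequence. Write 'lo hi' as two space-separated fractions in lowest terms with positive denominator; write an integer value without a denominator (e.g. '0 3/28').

C = [8/29, 15/29, 17/29, 18/29, 22/29, 22/29, 22/29, 1]
j=0 picked index 0: u0 ∈ [0, 8/29)
j=1 picked index 0: u0 ∈ [-1/8, 35/232)
j=2 picked index 1: u0 ∈ [3/116, 31/116)
j=3 picked index 1: u0 ∈ [-23/232, 33/232)
j=4 picked index 2: u0 ∈ [1/58, 5/58)
j=5 picked index 4: u0 ∈ [-1/232, 31/232)
j=6 picked index 7: u0 ∈ [1/116, 1/4)
j=7 picked index 7: u0 ∈ [-27/232, 1/8)
intersection: [3/116, 5/58)

3/116 5/58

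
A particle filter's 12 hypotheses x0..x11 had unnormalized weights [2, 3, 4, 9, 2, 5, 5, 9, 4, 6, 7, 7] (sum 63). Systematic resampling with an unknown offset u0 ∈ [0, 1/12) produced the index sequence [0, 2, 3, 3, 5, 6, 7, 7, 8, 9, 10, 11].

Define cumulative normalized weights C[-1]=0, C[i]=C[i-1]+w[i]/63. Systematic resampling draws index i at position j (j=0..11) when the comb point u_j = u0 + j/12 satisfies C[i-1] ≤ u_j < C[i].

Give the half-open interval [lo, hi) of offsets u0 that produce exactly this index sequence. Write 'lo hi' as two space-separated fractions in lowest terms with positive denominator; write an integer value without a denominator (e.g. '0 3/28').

0 1/63

C = [2/63, 5/63, 1/7, 2/7, 20/63, 25/63, 10/21, 13/21, 43/63, 7/9, 8/9, 1]
j=0 picked index 0: u0 ∈ [0, 2/63)
j=1 picked index 2: u0 ∈ [-1/252, 5/84)
j=2 picked index 3: u0 ∈ [-1/42, 5/42)
j=3 picked index 3: u0 ∈ [-3/28, 1/28)
j=4 picked index 5: u0 ∈ [-1/63, 4/63)
j=5 picked index 6: u0 ∈ [-5/252, 5/84)
j=6 picked index 7: u0 ∈ [-1/42, 5/42)
j=7 picked index 7: u0 ∈ [-3/28, 1/28)
j=8 picked index 8: u0 ∈ [-1/21, 1/63)
j=9 picked index 9: u0 ∈ [-17/252, 1/36)
j=10 picked index 10: u0 ∈ [-1/18, 1/18)
j=11 picked index 11: u0 ∈ [-1/36, 1/12)
intersection: [0, 1/63)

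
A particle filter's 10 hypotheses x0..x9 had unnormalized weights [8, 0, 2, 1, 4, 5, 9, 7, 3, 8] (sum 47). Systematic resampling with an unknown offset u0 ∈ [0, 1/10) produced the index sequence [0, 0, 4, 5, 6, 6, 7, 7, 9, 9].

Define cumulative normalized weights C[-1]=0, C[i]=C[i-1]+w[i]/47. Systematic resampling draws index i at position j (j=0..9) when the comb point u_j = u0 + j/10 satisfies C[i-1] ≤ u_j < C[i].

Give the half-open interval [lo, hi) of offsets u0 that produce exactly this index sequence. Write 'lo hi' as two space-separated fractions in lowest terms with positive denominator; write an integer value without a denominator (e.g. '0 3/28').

8/235 31/470

C = [8/47, 8/47, 10/47, 11/47, 15/47, 20/47, 29/47, 36/47, 39/47, 1]
j=0 picked index 0: u0 ∈ [0, 8/47)
j=1 picked index 0: u0 ∈ [-1/10, 33/470)
j=2 picked index 4: u0 ∈ [8/235, 28/235)
j=3 picked index 5: u0 ∈ [9/470, 59/470)
j=4 picked index 6: u0 ∈ [6/235, 51/235)
j=5 picked index 6: u0 ∈ [-7/94, 11/94)
j=6 picked index 7: u0 ∈ [4/235, 39/235)
j=7 picked index 7: u0 ∈ [-39/470, 31/470)
j=8 picked index 9: u0 ∈ [7/235, 1/5)
j=9 picked index 9: u0 ∈ [-33/470, 1/10)
intersection: [8/235, 31/470)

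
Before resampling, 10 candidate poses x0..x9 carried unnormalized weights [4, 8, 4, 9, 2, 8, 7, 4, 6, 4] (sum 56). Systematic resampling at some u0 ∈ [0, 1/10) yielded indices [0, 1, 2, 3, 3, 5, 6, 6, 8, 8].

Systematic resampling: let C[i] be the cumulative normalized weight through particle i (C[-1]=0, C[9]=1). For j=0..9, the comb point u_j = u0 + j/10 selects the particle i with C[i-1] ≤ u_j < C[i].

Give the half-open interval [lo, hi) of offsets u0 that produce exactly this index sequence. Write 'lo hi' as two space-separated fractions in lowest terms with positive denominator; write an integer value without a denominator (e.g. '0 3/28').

C = [1/14, 3/14, 2/7, 25/56, 27/56, 5/8, 3/4, 23/28, 13/14, 1]
j=0 picked index 0: u0 ∈ [0, 1/14)
j=1 picked index 1: u0 ∈ [-1/35, 4/35)
j=2 picked index 2: u0 ∈ [1/70, 3/35)
j=3 picked index 3: u0 ∈ [-1/70, 41/280)
j=4 picked index 3: u0 ∈ [-4/35, 13/280)
j=5 picked index 5: u0 ∈ [-1/56, 1/8)
j=6 picked index 6: u0 ∈ [1/40, 3/20)
j=7 picked index 6: u0 ∈ [-3/40, 1/20)
j=8 picked index 8: u0 ∈ [3/140, 9/70)
j=9 picked index 8: u0 ∈ [-11/140, 1/35)
intersection: [1/40, 1/35)

1/40 1/35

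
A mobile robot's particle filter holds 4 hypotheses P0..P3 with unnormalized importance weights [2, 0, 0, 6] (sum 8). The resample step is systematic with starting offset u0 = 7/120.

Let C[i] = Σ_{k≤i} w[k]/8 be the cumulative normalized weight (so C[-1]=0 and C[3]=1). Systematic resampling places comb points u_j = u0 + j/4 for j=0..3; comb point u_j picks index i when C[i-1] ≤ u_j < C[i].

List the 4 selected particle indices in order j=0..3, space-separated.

C = [1/4, 1/4, 1/4, 1]
j=0: u_0=7/120 ∈ [0, 1/4) → index 0
j=1: u_1=37/120 ∈ [1/4, 1) → index 3
j=2: u_2=67/120 ∈ [1/4, 1) → index 3
j=3: u_3=97/120 ∈ [1/4, 1) → index 3

0 3 3 3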